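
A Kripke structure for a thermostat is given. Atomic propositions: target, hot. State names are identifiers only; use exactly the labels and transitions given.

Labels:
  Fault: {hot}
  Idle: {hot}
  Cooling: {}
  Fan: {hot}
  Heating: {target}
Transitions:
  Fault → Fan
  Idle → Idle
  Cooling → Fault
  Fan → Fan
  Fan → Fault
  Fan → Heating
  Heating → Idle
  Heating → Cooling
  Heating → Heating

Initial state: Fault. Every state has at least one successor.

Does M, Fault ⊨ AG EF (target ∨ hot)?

Yes

States satisfying EF (target ∨ hot): {Fault, Idle, Cooling, Fan, Heating}.
States satisfying AG EF (target ∨ hot): {Fault, Idle, Cooling, Fan, Heating}.
Every state reachable from Fault satisfies EF (target ∨ hot).
Fault ∈ Sat(AG EF (target ∨ hot)).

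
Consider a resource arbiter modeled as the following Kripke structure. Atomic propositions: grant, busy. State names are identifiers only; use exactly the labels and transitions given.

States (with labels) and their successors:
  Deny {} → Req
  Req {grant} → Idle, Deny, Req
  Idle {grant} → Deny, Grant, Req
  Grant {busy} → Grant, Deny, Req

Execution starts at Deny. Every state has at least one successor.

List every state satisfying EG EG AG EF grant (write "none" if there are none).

{Deny, Req, Idle, Grant}

States satisfying EG AG EF grant: {Deny, Req, Idle, Grant}.
States satisfying EG EG AG EF grant: {Deny, Req, Idle, Grant}.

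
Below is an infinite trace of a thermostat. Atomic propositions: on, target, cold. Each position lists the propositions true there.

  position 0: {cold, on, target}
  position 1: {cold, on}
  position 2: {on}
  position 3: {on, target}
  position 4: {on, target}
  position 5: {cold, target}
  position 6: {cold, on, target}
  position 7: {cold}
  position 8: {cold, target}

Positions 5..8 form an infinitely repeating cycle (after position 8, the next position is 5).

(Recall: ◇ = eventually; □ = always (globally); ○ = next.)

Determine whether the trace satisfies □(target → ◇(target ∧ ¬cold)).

Violated

target → ◇(target ∧ ¬cold) must hold at every position from 0 onward. It fails at position 5, so □(target → ◇(target ∧ ¬cold)) is false.
Positions where target holds: 0, 3, 4, 5, 6, 8.
Check ◇(target ∧ ¬cold) at each: 0→ok, 3→ok, 4→ok, 5→fails, 6→fails, 8→fails.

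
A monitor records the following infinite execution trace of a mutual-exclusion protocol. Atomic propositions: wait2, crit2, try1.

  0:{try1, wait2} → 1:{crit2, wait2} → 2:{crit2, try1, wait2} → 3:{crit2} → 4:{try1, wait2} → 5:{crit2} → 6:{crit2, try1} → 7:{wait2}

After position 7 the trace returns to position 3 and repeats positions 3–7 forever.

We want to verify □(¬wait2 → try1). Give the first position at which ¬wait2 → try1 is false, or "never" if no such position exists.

3

Check ¬wait2 → try1 at each position in order: 0 ✓, 1 ✓, 2 ✓.
At position 3 the labels are {crit2}, so ¬wait2 → try1 is false there. This is the first violation.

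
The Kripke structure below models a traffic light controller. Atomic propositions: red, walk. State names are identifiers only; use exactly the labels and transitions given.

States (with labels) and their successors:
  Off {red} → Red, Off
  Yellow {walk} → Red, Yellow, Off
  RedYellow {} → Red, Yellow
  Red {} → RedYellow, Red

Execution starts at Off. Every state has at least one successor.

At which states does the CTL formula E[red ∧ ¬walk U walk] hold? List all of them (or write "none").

{Yellow}

States satisfying red ∧ ¬walk: {Off}.
States satisfying walk: {Yellow}.
States satisfying E[red ∧ ¬walk U walk]: {Yellow}.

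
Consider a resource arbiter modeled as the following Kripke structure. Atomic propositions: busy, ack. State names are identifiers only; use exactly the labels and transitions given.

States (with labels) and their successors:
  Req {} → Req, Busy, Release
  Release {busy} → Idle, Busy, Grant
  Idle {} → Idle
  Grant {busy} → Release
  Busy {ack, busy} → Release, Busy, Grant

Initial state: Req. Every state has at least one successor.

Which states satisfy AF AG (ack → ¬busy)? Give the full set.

{Idle}

States satisfying AG (ack → ¬busy): {Idle}.
States satisfying AF AG (ack → ¬busy): {Idle}.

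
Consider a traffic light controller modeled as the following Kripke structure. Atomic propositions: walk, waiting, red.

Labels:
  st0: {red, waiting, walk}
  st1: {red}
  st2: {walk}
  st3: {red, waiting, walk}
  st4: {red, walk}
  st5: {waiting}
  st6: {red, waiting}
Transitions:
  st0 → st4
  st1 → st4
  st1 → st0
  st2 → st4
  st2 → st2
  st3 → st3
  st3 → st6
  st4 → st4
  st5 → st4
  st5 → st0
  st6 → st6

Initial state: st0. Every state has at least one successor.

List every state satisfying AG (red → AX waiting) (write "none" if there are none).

States satisfying red → AX waiting: {st2, st3, st5, st6}.
States satisfying AG (red → AX waiting): {st3, st6}.

{st3, st6}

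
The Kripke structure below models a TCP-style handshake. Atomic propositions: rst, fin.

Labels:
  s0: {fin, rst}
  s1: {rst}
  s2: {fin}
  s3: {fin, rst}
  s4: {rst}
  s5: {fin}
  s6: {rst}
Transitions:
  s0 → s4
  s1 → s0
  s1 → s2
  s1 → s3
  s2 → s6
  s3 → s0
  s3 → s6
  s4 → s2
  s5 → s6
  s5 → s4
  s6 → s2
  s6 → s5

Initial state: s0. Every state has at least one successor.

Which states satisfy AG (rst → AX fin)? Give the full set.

{s2, s4, s5, s6}

States satisfying rst → AX fin: {s1, s2, s4, s5, s6}.
States satisfying AG (rst → AX fin): {s2, s4, s5, s6}.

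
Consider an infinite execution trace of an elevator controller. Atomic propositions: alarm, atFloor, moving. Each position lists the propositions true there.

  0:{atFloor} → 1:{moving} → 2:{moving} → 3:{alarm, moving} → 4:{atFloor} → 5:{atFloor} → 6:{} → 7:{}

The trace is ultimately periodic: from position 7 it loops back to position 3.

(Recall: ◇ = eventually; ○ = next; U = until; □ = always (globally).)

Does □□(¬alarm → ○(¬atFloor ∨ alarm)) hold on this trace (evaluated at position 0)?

No

□(¬alarm → ○(¬atFloor ∨ alarm)) must hold at every position from 0 onward. It fails at position 0, so □□(¬alarm → ○(¬atFloor ∨ alarm)) is false.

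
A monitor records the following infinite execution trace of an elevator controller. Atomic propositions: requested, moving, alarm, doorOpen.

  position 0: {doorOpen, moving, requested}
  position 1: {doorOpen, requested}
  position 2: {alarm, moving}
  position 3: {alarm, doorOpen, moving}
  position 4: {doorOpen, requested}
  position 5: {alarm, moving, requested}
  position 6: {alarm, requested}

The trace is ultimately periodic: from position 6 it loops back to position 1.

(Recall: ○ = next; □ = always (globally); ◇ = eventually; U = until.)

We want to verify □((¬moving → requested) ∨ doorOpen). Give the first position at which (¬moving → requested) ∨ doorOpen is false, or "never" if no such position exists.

never

(¬moving → requested) ∨ doorOpen holds at every position 0..6, and those are all the positions the trace ever visits, so the invariant □((¬moving → requested) ∨ doorOpen) is never violated.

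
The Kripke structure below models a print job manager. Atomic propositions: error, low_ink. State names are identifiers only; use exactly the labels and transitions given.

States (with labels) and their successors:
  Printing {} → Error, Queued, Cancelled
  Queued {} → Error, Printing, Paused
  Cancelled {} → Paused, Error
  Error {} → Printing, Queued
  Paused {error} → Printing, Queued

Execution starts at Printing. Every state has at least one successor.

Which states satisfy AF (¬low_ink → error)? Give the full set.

States satisfying ¬low_ink → error: {Paused}.
States satisfying AF (¬low_ink → error): {Paused}.

{Paused}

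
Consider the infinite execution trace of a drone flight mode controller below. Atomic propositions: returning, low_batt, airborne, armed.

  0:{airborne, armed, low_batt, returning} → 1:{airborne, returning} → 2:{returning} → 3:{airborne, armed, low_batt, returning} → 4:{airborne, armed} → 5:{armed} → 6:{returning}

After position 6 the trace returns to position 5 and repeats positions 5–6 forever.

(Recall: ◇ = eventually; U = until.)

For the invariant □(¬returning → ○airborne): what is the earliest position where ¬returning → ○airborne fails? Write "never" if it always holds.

Check ¬returning → ○airborne at each position in order: 0 ✓, 1 ✓, 2 ✓, 3 ✓.
At position 4 the labels are {airborne, armed} and the next position 5 has {armed}, so ¬returning → ○airborne is false there. This is the first violation.

4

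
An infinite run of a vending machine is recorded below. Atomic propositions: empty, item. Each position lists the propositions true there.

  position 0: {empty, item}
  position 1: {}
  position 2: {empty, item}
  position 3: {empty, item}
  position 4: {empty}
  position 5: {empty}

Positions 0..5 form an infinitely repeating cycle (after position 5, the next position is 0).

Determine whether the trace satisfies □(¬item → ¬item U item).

Satisfied

¬item → ¬item U item holds at every position 0..5, and those are all positions ever visited, so □(¬item → ¬item U item) holds.
Positions where ¬item holds: 1, 4, 5.
Check ¬item U item at each: 1→ok, 4→ok, 5→ok.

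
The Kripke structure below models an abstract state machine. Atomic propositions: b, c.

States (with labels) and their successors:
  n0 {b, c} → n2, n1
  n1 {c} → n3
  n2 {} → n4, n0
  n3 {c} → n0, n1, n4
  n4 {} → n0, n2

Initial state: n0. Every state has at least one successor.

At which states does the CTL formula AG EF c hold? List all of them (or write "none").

{n0, n1, n2, n3, n4}

States satisfying EF c: {n0, n1, n2, n3, n4}.
States satisfying AG EF c: {n0, n1, n2, n3, n4}.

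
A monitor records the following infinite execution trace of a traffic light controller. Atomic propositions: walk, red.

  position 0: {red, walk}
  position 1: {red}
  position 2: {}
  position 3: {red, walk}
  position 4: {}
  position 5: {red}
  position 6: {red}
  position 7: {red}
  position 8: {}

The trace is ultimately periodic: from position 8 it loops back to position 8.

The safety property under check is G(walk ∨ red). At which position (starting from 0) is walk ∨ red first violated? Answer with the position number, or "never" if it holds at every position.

Check walk ∨ red at each position in order: 0 ✓, 1 ✓.
At position 2 the labels are {}, so walk ∨ red is false there. This is the first violation.

2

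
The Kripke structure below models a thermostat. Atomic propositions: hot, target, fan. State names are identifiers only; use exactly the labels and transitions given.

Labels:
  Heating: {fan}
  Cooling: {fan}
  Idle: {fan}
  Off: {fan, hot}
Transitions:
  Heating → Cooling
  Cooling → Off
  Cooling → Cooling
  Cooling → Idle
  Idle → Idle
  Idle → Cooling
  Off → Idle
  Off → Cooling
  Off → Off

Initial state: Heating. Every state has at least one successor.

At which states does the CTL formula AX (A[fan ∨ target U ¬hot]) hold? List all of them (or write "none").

{Heating, Idle}

States satisfying A[fan ∨ target U ¬hot]: {Heating, Cooling, Idle}.
States satisfying AX (A[fan ∨ target U ¬hot]): {Heating, Idle}.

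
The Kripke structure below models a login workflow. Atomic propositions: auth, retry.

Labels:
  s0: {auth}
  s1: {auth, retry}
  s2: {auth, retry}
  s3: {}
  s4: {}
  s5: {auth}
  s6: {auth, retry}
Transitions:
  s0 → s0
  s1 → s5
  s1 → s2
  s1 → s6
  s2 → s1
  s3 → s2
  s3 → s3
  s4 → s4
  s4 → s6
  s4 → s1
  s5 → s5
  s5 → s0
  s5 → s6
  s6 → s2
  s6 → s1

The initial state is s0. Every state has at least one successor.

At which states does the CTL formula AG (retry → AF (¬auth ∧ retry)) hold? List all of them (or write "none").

{s0}

States satisfying retry → AF (¬auth ∧ retry): {s0, s3, s4, s5}.
States satisfying AG (retry → AF (¬auth ∧ retry)): {s0}.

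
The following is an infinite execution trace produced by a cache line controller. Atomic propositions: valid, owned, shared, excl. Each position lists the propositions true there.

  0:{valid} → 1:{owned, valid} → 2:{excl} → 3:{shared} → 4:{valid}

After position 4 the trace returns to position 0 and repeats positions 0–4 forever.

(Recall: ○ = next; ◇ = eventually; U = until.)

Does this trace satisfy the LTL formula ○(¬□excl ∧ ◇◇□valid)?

No

The position after 0 is 1; ¬□excl ∧ ◇◇□valid is false there.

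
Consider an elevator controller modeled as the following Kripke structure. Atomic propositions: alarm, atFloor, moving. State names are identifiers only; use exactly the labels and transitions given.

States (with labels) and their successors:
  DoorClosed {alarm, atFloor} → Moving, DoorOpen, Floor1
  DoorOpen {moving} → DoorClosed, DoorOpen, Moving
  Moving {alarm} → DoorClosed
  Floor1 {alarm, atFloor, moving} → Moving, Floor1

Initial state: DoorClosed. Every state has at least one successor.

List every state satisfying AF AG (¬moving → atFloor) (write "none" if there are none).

none

States satisfying AG (¬moving → atFloor): ∅.
States satisfying AF AG (¬moving → atFloor): ∅.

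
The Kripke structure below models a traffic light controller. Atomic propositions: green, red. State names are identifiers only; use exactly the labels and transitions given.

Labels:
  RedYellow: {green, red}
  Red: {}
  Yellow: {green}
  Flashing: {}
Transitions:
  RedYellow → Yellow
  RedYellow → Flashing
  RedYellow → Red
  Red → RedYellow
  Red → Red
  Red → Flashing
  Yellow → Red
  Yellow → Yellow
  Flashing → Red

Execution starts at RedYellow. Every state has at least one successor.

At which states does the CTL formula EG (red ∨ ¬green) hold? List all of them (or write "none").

{RedYellow, Red, Flashing}

States satisfying red ∨ ¬green: {RedYellow, Red, Flashing}.
States satisfying EG (red ∨ ¬green): {RedYellow, Red, Flashing}.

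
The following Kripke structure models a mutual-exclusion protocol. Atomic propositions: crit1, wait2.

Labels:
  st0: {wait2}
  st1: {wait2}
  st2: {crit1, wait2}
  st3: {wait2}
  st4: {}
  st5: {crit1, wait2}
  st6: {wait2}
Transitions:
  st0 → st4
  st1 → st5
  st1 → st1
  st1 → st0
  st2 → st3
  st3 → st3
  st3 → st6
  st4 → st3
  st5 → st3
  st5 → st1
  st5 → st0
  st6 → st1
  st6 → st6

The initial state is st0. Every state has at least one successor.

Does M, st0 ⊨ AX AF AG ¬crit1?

No

States satisfying AF AG ¬crit1: ∅.
States satisfying AX AF AG ¬crit1: ∅.
st0 ∉ Sat(AX AF AG ¬crit1).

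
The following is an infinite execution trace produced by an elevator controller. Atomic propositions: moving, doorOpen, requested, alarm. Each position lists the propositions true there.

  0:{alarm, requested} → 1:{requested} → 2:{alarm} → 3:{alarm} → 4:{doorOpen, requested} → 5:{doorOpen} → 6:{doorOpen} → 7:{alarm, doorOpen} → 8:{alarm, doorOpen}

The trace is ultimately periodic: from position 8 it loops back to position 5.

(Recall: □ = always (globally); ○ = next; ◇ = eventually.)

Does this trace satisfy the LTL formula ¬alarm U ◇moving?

Walking from position 0: at position 0, ◇moving has not yet held and ¬alarm fails, so ¬alarm U ◇moving is false.

Does not hold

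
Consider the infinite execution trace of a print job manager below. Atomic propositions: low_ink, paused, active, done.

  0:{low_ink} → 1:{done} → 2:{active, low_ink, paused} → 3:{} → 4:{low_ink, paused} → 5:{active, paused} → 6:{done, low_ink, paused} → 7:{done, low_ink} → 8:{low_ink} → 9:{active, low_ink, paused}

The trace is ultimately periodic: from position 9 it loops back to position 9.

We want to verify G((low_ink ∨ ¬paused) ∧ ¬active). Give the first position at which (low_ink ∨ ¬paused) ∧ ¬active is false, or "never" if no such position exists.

Check (low_ink ∨ ¬paused) ∧ ¬active at each position in order: 0 ✓, 1 ✓.
At position 2 the labels are {active, low_ink, paused}, so (low_ink ∨ ¬paused) ∧ ¬active is false there. This is the first violation.

2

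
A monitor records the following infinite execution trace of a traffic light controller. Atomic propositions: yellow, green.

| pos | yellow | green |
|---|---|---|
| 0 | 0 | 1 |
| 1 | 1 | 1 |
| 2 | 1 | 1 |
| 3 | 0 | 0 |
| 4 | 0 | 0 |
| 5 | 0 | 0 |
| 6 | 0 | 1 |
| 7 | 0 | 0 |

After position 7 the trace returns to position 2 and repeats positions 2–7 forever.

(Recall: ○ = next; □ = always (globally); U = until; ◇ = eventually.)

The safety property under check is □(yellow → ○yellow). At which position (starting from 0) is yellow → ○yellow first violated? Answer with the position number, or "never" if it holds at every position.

2

Check yellow → ○yellow at each position in order: 0 ✓, 1 ✓.
At position 2 the labels are {green, yellow} and the next position 3 has {}, so yellow → ○yellow is false there. This is the first violation.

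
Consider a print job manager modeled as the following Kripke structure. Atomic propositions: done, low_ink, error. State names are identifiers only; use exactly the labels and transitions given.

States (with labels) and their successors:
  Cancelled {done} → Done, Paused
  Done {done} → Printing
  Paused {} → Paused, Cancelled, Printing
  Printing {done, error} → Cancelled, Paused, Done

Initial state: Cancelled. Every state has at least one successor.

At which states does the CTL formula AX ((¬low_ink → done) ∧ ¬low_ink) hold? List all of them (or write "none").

States satisfying (¬low_ink → done) ∧ ¬low_ink: {Cancelled, Done, Printing}.
States satisfying AX ((¬low_ink → done) ∧ ¬low_ink): {Done}.

{Done}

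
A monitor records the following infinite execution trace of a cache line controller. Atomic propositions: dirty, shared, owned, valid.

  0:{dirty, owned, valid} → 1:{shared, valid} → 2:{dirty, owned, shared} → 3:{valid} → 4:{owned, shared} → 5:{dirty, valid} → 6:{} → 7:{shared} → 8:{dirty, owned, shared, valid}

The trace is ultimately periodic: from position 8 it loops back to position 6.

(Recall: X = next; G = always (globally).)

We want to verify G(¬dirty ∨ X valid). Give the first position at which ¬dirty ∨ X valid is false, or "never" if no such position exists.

Check ¬dirty ∨ X valid at each position in order: 0 ✓, 1 ✓, 2 ✓, 3 ✓, 4 ✓.
At position 5 the labels are {dirty, valid} and the next position 6 has {}, so ¬dirty ∨ X valid is false there. This is the first violation.

5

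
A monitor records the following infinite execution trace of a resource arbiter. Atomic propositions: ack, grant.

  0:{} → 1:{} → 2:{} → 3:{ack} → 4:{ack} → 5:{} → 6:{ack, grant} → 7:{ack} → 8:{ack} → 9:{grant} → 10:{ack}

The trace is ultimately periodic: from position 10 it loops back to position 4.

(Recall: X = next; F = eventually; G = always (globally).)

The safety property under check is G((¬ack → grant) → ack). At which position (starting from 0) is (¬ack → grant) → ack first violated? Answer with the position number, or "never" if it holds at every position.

9

Check (¬ack → grant) → ack at each position in order: 0 ✓, 1 ✓, 2 ✓, 3 ✓, 4 ✓, 5 ✓, 6 ✓, 7 ✓, 8 ✓.
At position 9 the labels are {grant}, so (¬ack → grant) → ack is false there. This is the first violation.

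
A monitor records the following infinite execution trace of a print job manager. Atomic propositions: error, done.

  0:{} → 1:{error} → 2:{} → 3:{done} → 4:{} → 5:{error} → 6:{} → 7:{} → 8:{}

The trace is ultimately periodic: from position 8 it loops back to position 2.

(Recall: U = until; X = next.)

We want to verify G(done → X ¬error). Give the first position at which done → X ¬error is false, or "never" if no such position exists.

never

done → X ¬error holds at every position 0..8, and those are all the positions the trace ever visits, so the invariant G(done → X ¬error) is never violated.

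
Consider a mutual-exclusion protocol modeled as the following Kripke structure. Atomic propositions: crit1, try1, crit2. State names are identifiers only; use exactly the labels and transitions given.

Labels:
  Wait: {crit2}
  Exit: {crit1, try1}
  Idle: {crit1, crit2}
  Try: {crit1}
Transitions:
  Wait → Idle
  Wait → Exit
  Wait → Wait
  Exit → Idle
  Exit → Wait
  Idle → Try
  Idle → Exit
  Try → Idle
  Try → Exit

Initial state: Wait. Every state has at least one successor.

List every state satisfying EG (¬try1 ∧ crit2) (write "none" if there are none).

States satisfying ¬try1 ∧ crit2: {Wait, Idle}.
States satisfying EG (¬try1 ∧ crit2): {Wait}.

{Wait}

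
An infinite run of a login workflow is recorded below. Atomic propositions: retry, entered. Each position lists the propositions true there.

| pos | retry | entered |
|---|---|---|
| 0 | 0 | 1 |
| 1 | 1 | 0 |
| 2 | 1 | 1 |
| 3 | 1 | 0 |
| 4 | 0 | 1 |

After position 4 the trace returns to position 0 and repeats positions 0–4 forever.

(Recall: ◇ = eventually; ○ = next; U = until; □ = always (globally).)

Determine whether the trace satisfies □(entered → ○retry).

entered → ○retry must hold at every position from 0 onward. It fails at position 4, so □(entered → ○retry) is false.
Positions where entered holds: 0, 2, 4.
Check ○retry at each: 0→ok, 2→ok, 4→fails.

Violated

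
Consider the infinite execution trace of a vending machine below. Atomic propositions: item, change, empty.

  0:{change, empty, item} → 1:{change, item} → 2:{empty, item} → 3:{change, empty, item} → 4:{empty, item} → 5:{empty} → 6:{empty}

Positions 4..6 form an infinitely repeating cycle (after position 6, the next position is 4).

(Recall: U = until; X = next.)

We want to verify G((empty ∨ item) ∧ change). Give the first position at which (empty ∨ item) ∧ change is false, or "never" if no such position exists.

Check (empty ∨ item) ∧ change at each position in order: 0 ✓, 1 ✓.
At position 2 the labels are {empty, item}, so (empty ∨ item) ∧ change is false there. This is the first violation.

2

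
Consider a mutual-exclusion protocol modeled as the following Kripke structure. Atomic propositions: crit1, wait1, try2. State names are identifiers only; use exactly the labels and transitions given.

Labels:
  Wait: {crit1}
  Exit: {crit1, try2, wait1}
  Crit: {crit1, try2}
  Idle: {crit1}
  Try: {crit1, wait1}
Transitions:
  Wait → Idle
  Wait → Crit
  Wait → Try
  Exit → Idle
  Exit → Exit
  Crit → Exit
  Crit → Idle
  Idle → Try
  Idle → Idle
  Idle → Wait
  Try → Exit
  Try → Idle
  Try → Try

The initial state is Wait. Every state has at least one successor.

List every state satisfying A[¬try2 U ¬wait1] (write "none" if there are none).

{Wait, Crit, Idle}

States satisfying ¬try2: {Wait, Idle, Try}.
States satisfying ¬wait1: {Wait, Crit, Idle}.
States satisfying A[¬try2 U ¬wait1]: {Wait, Crit, Idle}.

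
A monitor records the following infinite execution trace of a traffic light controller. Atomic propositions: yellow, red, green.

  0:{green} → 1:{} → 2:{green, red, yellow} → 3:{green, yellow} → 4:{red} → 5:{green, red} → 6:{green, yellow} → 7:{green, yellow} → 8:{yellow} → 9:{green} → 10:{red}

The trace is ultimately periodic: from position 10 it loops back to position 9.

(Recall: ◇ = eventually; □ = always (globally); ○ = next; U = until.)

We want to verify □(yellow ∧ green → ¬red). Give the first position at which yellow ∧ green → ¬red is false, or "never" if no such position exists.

Check yellow ∧ green → ¬red at each position in order: 0 ✓, 1 ✓.
At position 2 the labels are {green, red, yellow}, so yellow ∧ green → ¬red is false there. This is the first violation.

2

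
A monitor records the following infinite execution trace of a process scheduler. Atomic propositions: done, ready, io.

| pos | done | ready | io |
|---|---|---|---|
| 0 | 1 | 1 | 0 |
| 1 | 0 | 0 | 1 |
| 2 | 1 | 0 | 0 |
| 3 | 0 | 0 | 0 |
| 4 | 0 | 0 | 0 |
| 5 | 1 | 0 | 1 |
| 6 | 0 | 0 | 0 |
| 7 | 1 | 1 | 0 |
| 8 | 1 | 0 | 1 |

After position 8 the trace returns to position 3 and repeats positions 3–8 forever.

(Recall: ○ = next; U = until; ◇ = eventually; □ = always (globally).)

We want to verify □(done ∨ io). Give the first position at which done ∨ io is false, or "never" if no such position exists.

Check done ∨ io at each position in order: 0 ✓, 1 ✓, 2 ✓.
At position 3 the labels are {}, so done ∨ io is false there. This is the first violation.

3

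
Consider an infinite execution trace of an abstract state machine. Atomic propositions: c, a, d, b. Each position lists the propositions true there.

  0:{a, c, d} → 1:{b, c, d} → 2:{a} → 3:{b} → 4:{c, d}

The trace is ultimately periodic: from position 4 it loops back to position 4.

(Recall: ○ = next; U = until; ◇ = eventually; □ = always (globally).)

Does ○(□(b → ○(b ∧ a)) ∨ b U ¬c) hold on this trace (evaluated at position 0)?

The position after 0 is 1; □(b → ○(b ∧ a)) ∨ b U ¬c is true there.

Satisfied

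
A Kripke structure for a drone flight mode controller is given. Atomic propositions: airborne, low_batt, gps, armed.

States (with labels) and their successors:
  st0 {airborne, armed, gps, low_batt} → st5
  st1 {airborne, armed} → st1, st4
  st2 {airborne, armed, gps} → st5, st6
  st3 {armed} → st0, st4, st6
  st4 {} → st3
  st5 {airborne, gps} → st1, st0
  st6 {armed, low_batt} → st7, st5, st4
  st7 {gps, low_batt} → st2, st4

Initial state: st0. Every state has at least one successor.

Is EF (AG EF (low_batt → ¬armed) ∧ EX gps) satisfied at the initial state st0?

States satisfying AG EF (low_batt → ¬armed) ∧ EX gps: {st0, st2, st3, st5, st6, st7}.
States satisfying EF (AG EF (low_batt → ¬armed) ∧ EX gps): {st0, st1, st2, st3, st4, st5, st6, st7}.
Some path from st0 reaches a state where AG EF (low_batt → ¬armed) ∧ EX gps holds.
st0 ∈ Sat(EF (AG EF (low_batt → ¬armed) ∧ EX gps)).

Holds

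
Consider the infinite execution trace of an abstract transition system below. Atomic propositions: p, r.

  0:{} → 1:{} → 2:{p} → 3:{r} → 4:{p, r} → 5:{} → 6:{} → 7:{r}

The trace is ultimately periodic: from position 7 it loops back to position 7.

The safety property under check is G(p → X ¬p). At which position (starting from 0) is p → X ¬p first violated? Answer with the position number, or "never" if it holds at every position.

p → X ¬p holds at every position 0..7, and those are all the positions the trace ever visits, so the invariant G(p → X ¬p) is never violated.

never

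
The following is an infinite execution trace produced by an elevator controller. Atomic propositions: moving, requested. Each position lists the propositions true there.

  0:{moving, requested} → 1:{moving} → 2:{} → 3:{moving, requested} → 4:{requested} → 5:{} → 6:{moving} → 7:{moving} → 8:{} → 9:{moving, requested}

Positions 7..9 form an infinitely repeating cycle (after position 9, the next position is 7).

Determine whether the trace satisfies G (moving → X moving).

Violated

moving → X moving must hold at every position from 0 onward. It fails at position 1, so G (moving → X moving) is false.
Positions where moving holds: 0, 1, 3, 6, 7, 9.
Check X moving at each: 0→ok, 1→fails, 3→fails, 6→ok, 7→fails, 9→ok.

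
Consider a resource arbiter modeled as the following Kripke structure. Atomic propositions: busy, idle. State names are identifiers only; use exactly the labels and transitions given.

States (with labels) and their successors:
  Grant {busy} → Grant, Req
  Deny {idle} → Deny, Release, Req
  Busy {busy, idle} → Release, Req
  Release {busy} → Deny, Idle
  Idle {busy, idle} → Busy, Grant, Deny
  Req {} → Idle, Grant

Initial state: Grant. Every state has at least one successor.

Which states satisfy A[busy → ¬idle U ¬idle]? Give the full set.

{Grant, Release, Req}

States satisfying busy → ¬idle: {Grant, Deny, Release, Req}.
States satisfying ¬idle: {Grant, Release, Req}.
States satisfying A[busy → ¬idle U ¬idle]: {Grant, Release, Req}.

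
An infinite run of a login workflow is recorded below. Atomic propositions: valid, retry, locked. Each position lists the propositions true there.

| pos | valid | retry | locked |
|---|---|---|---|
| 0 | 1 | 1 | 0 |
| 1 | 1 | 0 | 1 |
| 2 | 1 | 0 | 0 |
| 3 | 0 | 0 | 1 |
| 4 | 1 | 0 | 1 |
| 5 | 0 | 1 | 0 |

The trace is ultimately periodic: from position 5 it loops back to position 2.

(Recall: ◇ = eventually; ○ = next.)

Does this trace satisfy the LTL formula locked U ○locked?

Walking from position 0: ○locked first holds at position 0, and locked holds at every earlier position along the way, so locked U ○locked holds.

Yes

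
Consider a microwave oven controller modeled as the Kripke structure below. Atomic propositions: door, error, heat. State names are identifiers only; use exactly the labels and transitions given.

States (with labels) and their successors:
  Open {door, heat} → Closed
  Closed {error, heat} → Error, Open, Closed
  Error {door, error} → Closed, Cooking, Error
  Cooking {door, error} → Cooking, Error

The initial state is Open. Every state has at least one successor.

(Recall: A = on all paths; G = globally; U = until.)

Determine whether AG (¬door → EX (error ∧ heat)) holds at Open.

States satisfying ¬door → EX (error ∧ heat): {Open, Closed, Error, Cooking}.
States satisfying AG (¬door → EX (error ∧ heat)): {Open, Closed, Error, Cooking}.
Every state reachable from Open satisfies ¬door → EX (error ∧ heat).
Open ∈ Sat(AG (¬door → EX (error ∧ heat))).

Yes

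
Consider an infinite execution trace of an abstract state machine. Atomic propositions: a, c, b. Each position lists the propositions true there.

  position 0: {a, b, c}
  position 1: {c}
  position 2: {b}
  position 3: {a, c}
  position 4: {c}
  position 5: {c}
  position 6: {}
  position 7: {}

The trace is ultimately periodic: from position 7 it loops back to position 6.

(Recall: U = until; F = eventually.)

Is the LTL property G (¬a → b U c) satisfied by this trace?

¬a → b U c must hold at every position from 0 onward. It fails at position 6, so G (¬a → b U c) is false.
Positions where ¬a holds: 1, 2, 4, 5, 6, 7.
Check b U c at each: 1→ok, 2→ok, 4→ok, 5→ok, 6→fails, 7→fails.

Does not hold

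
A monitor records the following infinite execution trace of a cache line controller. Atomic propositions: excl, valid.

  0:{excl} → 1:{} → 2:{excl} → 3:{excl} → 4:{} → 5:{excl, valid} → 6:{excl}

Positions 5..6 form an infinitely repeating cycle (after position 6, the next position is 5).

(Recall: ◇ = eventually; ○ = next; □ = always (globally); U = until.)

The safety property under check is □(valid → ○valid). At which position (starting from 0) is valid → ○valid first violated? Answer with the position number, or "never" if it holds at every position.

Check valid → ○valid at each position in order: 0 ✓, 1 ✓, 2 ✓, 3 ✓, 4 ✓.
At position 5 the labels are {excl, valid} and the next position 6 has {excl}, so valid → ○valid is false there. This is the first violation.

5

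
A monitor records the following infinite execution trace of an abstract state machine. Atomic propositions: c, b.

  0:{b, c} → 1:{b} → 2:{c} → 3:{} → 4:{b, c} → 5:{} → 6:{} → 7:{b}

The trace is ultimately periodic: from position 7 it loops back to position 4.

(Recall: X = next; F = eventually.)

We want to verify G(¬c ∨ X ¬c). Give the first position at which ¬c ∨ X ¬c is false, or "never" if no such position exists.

never

¬c ∨ X ¬c holds at every position 0..7, and those are all the positions the trace ever visits, so the invariant G(¬c ∨ X ¬c) is never violated.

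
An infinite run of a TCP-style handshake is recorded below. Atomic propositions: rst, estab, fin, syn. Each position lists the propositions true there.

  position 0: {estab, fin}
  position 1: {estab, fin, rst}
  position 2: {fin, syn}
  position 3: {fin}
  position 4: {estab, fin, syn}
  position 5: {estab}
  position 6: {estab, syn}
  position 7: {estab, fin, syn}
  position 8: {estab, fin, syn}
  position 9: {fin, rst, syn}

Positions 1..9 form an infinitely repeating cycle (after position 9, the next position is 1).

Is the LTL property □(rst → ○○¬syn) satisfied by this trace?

rst → ○○¬syn must hold at every position from 0 onward. It fails at position 9, so □(rst → ○○¬syn) is false.
Positions where rst holds: 1, 9.
Check ○○¬syn at each: 1→ok, 9→fails.

Violated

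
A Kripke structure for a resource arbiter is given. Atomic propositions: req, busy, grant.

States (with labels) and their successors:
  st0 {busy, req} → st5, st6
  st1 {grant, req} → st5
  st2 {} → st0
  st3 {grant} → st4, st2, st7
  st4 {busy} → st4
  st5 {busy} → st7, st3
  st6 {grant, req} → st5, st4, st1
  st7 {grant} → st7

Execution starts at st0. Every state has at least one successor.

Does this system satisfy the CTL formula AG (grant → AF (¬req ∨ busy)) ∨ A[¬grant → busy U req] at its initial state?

Satisfied

States satisfying grant → AF (¬req ∨ busy): {st0, st1, st2, st3, st4, st5, st6, st7}.
States satisfying AG (grant → AF (¬req ∨ busy)): {st0, st1, st2, st3, st4, st5, st6, st7}.
States satisfying ¬grant → busy: {st0, st1, st3, st4, st5, st6, st7}.
States satisfying req: {st0, st1, st6}.
States satisfying A[¬grant → busy U req]: {st0, st1, st6}.
States satisfying AG (grant → AF (¬req ∨ busy)) ∨ A[¬grant → busy U req]: {st0, st1, st2, st3, st4, st5, st6, st7}.
st0 ∈ Sat(AG (grant → AF (¬req ∨ busy)) ∨ A[¬grant → busy U req]).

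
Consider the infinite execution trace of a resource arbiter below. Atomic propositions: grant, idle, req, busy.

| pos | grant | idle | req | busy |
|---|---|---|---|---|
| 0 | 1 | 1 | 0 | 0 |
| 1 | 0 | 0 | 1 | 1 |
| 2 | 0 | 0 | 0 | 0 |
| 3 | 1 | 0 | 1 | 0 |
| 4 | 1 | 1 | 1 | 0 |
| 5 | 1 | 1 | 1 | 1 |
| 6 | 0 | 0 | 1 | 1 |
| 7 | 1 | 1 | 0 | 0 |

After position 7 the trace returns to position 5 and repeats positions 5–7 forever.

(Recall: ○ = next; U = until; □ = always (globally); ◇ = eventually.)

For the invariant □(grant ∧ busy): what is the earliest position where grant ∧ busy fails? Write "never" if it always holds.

At position 0 the labels are {grant, idle}, so grant ∧ busy is false there. This is the first violation.

0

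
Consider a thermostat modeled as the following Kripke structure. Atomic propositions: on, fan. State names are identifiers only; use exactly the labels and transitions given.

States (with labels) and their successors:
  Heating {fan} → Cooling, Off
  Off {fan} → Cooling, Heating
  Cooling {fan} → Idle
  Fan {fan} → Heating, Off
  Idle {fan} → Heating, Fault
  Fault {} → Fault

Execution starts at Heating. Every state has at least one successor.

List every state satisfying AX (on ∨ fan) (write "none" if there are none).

States satisfying on ∨ fan: {Heating, Off, Cooling, Fan, Idle}.
States satisfying AX (on ∨ fan): {Heating, Off, Cooling, Fan}.

{Heating, Off, Cooling, Fan}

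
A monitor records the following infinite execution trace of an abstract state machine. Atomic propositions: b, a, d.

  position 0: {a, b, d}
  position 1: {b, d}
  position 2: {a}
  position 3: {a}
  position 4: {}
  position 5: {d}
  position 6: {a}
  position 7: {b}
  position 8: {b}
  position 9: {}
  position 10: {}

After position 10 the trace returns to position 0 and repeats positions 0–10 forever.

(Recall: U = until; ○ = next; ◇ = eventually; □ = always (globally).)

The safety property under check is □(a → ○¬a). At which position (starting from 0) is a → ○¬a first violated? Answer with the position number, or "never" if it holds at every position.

Check a → ○¬a at each position in order: 0 ✓, 1 ✓.
At position 2 the labels are {a} and the next position 3 has {a}, so a → ○¬a is false there. This is the first violation.

2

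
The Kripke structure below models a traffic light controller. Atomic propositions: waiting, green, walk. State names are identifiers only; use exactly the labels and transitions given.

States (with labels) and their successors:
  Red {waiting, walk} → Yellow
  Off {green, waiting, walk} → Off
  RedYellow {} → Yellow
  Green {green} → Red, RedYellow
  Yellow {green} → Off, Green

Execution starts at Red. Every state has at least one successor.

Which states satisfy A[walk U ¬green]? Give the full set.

{Red, RedYellow}

States satisfying walk: {Red, Off}.
States satisfying ¬green: {Red, RedYellow}.
States satisfying A[walk U ¬green]: {Red, RedYellow}.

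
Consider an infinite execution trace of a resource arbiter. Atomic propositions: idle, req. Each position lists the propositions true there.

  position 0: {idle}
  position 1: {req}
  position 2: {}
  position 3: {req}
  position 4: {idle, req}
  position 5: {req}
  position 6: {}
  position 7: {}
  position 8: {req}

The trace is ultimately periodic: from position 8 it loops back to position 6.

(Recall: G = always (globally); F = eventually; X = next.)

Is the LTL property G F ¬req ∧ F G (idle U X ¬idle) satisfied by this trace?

Satisfied

F ¬req holds at every position 0..8, and those are all positions ever visited, so G F ¬req holds.
G (idle U X ¬idle) holds at position 4, which is reachable from 0, so F G (idle U X ¬idle) holds.
At position 0: G F ¬req is true; F G (idle U X ¬idle) is true; so G F ¬req ∧ F G (idle U X ¬idle) is true.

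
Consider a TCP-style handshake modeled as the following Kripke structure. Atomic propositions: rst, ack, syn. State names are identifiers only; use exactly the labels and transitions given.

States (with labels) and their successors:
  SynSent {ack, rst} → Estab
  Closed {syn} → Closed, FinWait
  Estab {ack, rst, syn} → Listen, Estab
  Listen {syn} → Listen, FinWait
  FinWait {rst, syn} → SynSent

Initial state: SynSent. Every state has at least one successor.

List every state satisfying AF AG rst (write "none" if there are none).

none

States satisfying AG rst: ∅.
States satisfying AF AG rst: ∅.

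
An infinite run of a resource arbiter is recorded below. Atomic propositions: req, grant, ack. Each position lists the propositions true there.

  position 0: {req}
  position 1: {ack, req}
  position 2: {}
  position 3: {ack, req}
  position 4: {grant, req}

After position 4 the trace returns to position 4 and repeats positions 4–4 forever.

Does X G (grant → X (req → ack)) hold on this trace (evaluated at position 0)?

Violated

The position after 0 is 1; G (grant → X (req → ack)) is false there.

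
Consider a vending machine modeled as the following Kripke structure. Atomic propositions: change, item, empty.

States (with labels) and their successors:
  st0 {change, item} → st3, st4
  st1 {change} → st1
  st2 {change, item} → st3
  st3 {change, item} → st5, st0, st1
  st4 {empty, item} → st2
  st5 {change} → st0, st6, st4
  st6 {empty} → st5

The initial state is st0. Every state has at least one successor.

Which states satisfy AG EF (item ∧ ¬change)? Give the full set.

none

States satisfying EF (item ∧ ¬change): {st0, st2, st3, st4, st5, st6}.
States satisfying AG EF (item ∧ ¬change): ∅.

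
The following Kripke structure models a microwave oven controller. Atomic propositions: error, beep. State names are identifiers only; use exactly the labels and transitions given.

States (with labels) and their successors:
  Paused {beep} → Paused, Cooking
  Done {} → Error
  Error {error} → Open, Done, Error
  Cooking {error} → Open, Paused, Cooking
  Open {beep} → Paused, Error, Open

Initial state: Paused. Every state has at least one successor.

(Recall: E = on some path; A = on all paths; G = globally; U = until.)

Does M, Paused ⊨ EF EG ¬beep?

Satisfied

States satisfying EG ¬beep: {Done, Error, Cooking}.
States satisfying EF EG ¬beep: {Paused, Done, Error, Cooking, Open}.
Some path from Paused reaches a state where EG ¬beep holds.
Paused ∈ Sat(EF EG ¬beep).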